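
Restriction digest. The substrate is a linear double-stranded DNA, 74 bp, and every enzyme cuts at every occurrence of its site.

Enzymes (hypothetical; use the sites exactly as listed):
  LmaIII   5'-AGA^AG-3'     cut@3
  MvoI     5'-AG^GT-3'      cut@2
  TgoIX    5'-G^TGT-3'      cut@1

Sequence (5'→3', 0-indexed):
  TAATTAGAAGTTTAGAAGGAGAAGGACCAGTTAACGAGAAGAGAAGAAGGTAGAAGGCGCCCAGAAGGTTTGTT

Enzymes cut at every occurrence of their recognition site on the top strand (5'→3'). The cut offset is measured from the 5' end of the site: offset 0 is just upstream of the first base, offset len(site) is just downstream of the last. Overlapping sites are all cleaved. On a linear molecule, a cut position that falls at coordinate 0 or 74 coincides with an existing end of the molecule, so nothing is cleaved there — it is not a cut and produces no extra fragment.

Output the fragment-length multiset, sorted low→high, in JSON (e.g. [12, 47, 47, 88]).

Scan for sites:
  LmaIII AGAAG/3: at [5, 13, 19, 36, 41, 44, 51, 62] ⇒ [8, 16, 22, 39, 44, 47, 54, 65]
  MvoI AGGT/2: at [47, 65] ⇒ [49, 67]
  TgoIX (GTGT, off=1): no sites

All cut coordinates (distinct, sorted): [8, 16, 22, 39, 44, 47, 49, 54, 65, 67]

Fragment lengths:
  [0,8): 8 bp
  [8,16): 8 bp
  [16,22): 6 bp
  [22,39): 17 bp
  [39,44): 5 bp
  [44,47): 3 bp
  [47,49): 2 bp
  [49,54): 5 bp
  [54,65): 11 bp
  [65,67): 2 bp
  [67,74): 7 bp

[2,2,3,5,5,6,7,8,8,11,17]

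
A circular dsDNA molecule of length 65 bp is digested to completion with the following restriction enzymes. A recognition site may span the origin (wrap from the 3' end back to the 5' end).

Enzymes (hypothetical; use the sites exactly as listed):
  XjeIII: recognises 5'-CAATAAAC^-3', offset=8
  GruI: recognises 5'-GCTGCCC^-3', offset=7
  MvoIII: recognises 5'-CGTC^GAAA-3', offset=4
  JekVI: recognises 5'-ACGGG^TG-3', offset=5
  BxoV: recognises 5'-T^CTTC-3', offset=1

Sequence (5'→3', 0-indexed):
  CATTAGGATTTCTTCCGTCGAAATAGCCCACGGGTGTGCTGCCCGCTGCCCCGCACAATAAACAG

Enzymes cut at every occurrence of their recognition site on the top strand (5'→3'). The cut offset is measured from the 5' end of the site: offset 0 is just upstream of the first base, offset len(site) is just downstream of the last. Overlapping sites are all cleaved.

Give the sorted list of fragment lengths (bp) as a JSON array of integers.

[7,8,10,12,13,15]

Per-enzyme occurrences:
  XjeIII CAATAAAC/8: at [55] ⇒ [63]
  GruI GCTGCCC/7: at [37, 44] ⇒ [44, 51]
  MvoIII CGTCGAAA/4: at [15] ⇒ [19]
  JekVI ACGGGTG/5: at [29] ⇒ [34]
  BxoV TCTTC/1: at [10] ⇒ [11]

All cut coordinates (distinct, sorted): [11, 19, 34, 44, 51, 63]

Fragments:
  11→19: 8 bp
  19→34: 15 bp
  34→44: 10 bp
  44→51: 7 bp
  51→63: 12 bp
  63→11 (wrap): 65-63+11 = 13 bp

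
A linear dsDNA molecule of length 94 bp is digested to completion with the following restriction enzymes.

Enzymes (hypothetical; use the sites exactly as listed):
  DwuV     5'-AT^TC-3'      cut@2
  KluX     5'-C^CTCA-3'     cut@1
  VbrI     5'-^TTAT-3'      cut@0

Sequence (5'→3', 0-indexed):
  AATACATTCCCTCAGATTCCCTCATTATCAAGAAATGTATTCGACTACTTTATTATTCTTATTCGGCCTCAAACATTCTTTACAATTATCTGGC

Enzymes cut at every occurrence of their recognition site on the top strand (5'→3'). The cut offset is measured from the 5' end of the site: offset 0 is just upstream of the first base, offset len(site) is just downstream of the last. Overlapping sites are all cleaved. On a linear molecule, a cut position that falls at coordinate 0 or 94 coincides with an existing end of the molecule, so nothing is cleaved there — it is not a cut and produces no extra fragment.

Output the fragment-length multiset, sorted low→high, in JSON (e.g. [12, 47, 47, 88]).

[2,3,3,3,4,4,4,5,7,7,9,9,9,9,16]

Site scan:
  DwuV ATTC/2: at [5, 15, 38, 54, 60, 74] ⇒ [7, 17, 40, 56, 62, 76]
  KluX CCTCA/1: at [9, 19, 66] ⇒ [10, 20, 67]
  VbrI TTAT/0: at [24, 49, 52, 58, 85] ⇒ [24, 49, 52, 58, 85]

Pooled cuts: [7, 10, 17, 20, 24, 40, 49, 52, 56, 58, 62, 67, 76, 85]

Fragment lengths:
  [0,7): 7 bp
  [7,10): 3 bp
  [10,17): 7 bp
  [17,20): 3 bp
  [20,24): 4 bp
  [24,40): 16 bp
  [40,49): 9 bp
  [49,52): 3 bp
  [52,56): 4 bp
  [56,58): 2 bp
  [58,62): 4 bp
  [62,67): 5 bp
  [67,76): 9 bp
  [76,85): 9 bp
  [85,94): 9 bp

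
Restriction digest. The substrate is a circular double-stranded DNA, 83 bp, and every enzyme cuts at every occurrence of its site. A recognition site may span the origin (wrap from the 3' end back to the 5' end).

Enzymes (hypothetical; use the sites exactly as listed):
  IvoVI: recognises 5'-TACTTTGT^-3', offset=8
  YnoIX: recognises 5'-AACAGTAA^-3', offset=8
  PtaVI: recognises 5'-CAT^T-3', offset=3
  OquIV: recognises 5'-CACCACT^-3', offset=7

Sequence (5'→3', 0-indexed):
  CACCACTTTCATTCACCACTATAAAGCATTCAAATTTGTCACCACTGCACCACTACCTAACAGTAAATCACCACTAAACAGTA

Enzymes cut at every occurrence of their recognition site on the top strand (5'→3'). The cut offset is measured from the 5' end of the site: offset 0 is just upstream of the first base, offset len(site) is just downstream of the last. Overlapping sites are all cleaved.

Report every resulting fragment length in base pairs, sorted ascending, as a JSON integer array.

Per-enzyme occurrences:
  IvoVI (TACTTTGT, off=8): no sites
  YnoIX (AACAGTAA, off=8): starts [58] → cuts [66]
  PtaVI (CATT, off=3): starts [9, 26] → cuts [12, 29]
  OquIV (CACCACT, off=7): starts [0, 13, 39, 47, 68] → cuts [7, 20, 46, 54, 75]

Pooled cuts: [7, 12, 20, 29, 46, 54, 66, 75]

Fragments:
  7→12: 5 bp
  12→20: 8 bp
  20→29: 9 bp
  29→46: 17 bp
  46→54: 8 bp
  54→66: 12 bp
  66→75: 9 bp
  75→7 (wrap): 83-75+7 = 15 bp

[5,8,8,9,9,12,15,17]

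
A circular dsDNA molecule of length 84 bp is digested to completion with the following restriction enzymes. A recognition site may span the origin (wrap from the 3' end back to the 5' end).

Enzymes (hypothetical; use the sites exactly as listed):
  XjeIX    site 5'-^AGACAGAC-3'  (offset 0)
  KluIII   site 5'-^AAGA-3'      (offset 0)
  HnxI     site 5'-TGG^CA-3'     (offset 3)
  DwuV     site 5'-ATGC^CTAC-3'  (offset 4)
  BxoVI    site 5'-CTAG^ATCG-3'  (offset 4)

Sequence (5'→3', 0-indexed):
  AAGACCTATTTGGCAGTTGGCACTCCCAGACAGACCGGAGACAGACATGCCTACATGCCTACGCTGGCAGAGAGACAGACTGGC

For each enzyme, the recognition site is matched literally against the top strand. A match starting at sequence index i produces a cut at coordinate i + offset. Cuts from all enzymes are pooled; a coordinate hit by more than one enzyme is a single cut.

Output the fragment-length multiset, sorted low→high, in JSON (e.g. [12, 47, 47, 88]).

Site scan:
  XjeIX (AGACAGAC, off=0): starts [27, 38, 72] → cuts [27, 38, 72]
  KluIII (AAGA, off=0): starts [0] → cuts [0]
  HnxI (TGGCA, off=3): starts [10, 17, 64, 80] → cuts [13, 20, 67, 83]
  DwuV (ATGCCTAC, off=4): starts [46, 54] → cuts [50, 58]
  BxoVI (CTAGATCG, off=4): no sites

All cut coordinates (distinct, sorted): [0, 13, 20, 27, 38, 50, 58, 67, 72, 83]

Fragments:
  0→13: 13 bp
  13→20: 7 bp
  20→27: 7 bp
  27→38: 11 bp
  38→50: 12 bp
  50→58: 8 bp
  58→67: 9 bp
  67→72: 5 bp
  72→83: 11 bp
  83→0 (wrap): 84-83+0 = 1 bp

[1,5,7,7,8,9,11,11,12,13]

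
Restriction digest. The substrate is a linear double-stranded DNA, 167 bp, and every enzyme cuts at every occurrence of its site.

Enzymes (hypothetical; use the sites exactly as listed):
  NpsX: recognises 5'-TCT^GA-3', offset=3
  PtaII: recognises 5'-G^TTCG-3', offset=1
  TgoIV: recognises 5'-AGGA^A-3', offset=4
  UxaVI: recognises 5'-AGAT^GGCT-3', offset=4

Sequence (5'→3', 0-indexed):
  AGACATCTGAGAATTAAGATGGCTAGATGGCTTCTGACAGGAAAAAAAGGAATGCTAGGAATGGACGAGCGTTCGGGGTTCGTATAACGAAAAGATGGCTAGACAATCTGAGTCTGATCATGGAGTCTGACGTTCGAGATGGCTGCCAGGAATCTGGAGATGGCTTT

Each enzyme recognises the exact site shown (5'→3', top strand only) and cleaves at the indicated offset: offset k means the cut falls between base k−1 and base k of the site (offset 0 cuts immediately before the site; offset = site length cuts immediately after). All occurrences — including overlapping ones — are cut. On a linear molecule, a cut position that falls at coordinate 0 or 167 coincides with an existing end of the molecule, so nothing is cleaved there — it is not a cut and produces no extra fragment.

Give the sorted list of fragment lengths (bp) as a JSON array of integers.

[4,6,6,7,7,7,8,8,8,9,9,10,11,11,12,13,13,18]

Scan for sites:
  NpsX TCTGA/3: at [5, 32, 106, 112, 125] ⇒ [8, 35, 109, 115, 128]
  PtaII GTTCG/1: at [70, 77, 131] ⇒ [71, 78, 132]
  TgoIV AGGAA/4: at [38, 47, 56, 147] ⇒ [42, 51, 60, 151]
  UxaVI AGATGGCT/4: at [16, 24, 92, 136, 157] ⇒ [20, 28, 96, 140, 161]

All cut coordinates (distinct, sorted): [8, 20, 28, 35, 42, 51, 60, 71, 78, 96, 109, 115, 128, 132, 140, 151, 161]

Fragment lengths:
  [0,8): 8 bp
  [8,20): 12 bp
  [20,28): 8 bp
  [28,35): 7 bp
  [35,42): 7 bp
  [42,51): 9 bp
  [51,60): 9 bp
  [60,71): 11 bp
  [71,78): 7 bp
  [78,96): 18 bp
  [96,109): 13 bp
  [109,115): 6 bp
  [115,128): 13 bp
  [128,132): 4 bp
  [132,140): 8 bp
  [140,151): 11 bp
  [151,161): 10 bp
  [161,167): 6 bp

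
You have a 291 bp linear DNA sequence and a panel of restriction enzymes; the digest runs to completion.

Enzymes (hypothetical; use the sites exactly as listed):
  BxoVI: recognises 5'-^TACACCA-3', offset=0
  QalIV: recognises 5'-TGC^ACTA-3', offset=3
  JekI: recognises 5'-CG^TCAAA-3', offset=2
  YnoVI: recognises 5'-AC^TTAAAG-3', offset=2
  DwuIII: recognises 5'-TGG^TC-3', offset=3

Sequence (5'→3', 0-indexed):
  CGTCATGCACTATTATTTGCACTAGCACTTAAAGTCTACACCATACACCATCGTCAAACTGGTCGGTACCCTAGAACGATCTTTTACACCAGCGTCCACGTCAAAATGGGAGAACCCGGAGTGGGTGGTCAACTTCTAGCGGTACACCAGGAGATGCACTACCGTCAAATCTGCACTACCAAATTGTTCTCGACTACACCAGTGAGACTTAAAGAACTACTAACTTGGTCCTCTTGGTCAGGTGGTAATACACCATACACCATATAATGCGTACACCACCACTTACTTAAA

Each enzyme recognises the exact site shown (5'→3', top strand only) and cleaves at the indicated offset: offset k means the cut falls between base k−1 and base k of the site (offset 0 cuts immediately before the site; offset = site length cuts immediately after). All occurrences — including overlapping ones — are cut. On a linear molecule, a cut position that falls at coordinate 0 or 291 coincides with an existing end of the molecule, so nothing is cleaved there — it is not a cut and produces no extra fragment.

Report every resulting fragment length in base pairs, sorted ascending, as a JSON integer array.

Site scan:
  BxoVI TACACCA/0: at [36, 43, 84, 142, 194, 248, 255, 271] ⇒ [36, 43, 84, 142, 194, 248, 255, 271]
  QalIV TGCACTA/3: at [5, 17, 154, 171] ⇒ [8, 20, 157, 174]
  JekI CGTCAAA/2: at [51, 98, 162] ⇒ [53, 100, 164]
  YnoVI ACTTAAAG/2: at [26, 206] ⇒ [28, 208]
  DwuIII TGGTC/3: at [59, 125, 225, 234] ⇒ [62, 128, 228, 237]

Pooled cuts: [8, 20, 28, 36, 43, 53, 62, 84, 100, 128, 142, 157, 164, 174, 194, 208, 228, 237, 248, 255, 271]

Fragments:
  [0,8): 8 bp
  [8,20): 12 bp
  [20,28): 8 bp
  [28,36): 8 bp
  [36,43): 7 bp
  [43,53): 10 bp
  [53,62): 9 bp
  [62,84): 22 bp
  [84,100): 16 bp
  [100,128): 28 bp
  [128,142): 14 bp
  [142,157): 15 bp
  [157,164): 7 bp
  [164,174): 10 bp
  [174,194): 20 bp
  [194,208): 14 bp
  [208,228): 20 bp
  [228,237): 9 bp
  [237,248): 11 bp
  [248,255): 7 bp
  [255,271): 16 bp
  [271,291): 20 bp

[7,7,7,8,8,8,9,9,10,10,11,12,14,14,15,16,16,20,20,20,22,28]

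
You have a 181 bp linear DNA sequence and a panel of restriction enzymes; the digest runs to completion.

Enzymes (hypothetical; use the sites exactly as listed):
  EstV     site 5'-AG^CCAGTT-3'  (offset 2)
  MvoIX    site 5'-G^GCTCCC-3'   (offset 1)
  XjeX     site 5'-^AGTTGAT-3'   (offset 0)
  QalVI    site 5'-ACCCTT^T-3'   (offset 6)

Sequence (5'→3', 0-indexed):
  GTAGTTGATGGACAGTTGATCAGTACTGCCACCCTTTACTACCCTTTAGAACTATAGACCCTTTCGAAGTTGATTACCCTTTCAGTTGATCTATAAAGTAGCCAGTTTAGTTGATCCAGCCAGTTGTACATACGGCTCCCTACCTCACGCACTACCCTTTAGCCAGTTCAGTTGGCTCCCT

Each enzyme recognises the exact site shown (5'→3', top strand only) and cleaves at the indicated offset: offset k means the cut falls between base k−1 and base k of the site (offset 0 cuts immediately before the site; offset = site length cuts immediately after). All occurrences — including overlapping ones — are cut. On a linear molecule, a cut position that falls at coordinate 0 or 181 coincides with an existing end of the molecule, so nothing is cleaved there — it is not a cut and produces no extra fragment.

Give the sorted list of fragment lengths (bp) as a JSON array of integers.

Per-enzyme occurrences:
  EstV (AGCCAGTT, off=2): starts [99, 117, 160] → cuts [101, 119, 162]
  MvoIX (GGCTCCC, off=1): starts [133, 173] → cuts [134, 174]
  XjeX (AGTTGAT, off=0): starts [2, 13, 67, 83, 108] → cuts [2, 13, 67, 83, 108]
  QalVI (ACCCTTT, off=6): starts [30, 40, 57, 75, 153] → cuts [36, 46, 63, 81, 159]

All cut coordinates (distinct, sorted): [2, 13, 36, 46, 63, 67, 81, 83, 101, 108, 119, 134, 159, 162, 174]

Fragment lengths:
  [0,2): 2 bp
  [2,13): 11 bp
  [13,36): 23 bp
  [36,46): 10 bp
  [46,63): 17 bp
  [63,67): 4 bp
  [67,81): 14 bp
  [81,83): 2 bp
  [83,101): 18 bp
  [101,108): 7 bp
  [108,119): 11 bp
  [119,134): 15 bp
  [134,159): 25 bp
  [159,162): 3 bp
  [162,174): 12 bp
  [174,181): 7 bp

[2,2,3,4,7,7,10,11,11,12,14,15,17,18,23,25]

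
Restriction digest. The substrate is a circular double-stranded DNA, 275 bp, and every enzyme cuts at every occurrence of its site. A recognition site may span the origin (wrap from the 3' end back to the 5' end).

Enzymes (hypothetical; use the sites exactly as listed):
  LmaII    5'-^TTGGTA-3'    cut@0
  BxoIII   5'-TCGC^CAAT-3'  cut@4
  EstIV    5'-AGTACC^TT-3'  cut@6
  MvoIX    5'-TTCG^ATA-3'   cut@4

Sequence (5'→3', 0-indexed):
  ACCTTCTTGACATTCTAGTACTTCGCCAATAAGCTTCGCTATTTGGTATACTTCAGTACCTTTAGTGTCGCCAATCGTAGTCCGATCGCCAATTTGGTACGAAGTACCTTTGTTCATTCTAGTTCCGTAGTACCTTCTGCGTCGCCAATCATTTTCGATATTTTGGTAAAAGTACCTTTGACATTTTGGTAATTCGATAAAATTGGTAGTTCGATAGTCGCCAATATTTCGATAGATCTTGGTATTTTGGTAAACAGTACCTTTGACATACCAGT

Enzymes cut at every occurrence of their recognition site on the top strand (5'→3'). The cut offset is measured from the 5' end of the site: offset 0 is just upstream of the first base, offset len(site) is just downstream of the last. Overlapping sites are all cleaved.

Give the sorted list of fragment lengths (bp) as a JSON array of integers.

Per-enzyme occurrences:
  LmaII (TTGGTA, off=0): starts [42, 93, 162, 185, 202, 238, 246] → cuts [42, 93, 162, 185, 202, 238, 246]
  BxoIII (TCGCCAAT, off=4): starts [22, 67, 85, 141, 217] → cuts [26, 71, 89, 145, 221]
  EstIV (AGTACCTT, off=6): starts [54, 102, 128, 170, 255, 272] → cuts [3, 60, 108, 134, 176, 261]
  MvoIX (TTCGATA, off=4): starts [153, 192, 209, 227] → cuts [157, 196, 213, 231]

All cut coordinates (distinct, sorted): [3, 26, 42, 60, 71, 89, 93, 108, 134, 145, 157, 162, 176, 185, 196, 202, 213, 221, 231, 238, 246, 261]

Fragments:
  3→26: 23 bp
  26→42: 16 bp
  42→60: 18 bp
  60→71: 11 bp
  71→89: 18 bp
  89→93: 4 bp
  93→108: 15 bp
  108→134: 26 bp
  134→145: 11 bp
  145→157: 12 bp
  157→162: 5 bp
  162→176: 14 bp
  176→185: 9 bp
  185→196: 11 bp
  196→202: 6 bp
  202→213: 11 bp
  213→221: 8 bp
  221→231: 10 bp
  231→238: 7 bp
  238→246: 8 bp
  246→261: 15 bp
  261→3 (wrap): 275-261+3 = 17 bp

[4,5,6,7,8,8,9,10,11,11,11,11,12,14,15,15,16,17,18,18,23,26]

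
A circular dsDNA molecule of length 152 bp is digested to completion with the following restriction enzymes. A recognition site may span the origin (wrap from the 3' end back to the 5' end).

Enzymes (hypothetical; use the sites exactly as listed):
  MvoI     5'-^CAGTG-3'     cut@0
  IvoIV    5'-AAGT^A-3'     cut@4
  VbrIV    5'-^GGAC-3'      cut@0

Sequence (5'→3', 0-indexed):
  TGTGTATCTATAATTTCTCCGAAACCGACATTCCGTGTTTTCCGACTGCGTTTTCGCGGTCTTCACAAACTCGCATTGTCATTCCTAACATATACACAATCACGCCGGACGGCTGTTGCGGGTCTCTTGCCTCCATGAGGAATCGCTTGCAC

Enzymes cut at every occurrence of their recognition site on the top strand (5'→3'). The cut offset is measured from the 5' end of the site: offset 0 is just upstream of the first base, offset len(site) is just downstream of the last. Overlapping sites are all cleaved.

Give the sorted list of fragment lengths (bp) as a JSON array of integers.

Site scan:
  MvoI (CAGTG, off=0): no sites
  IvoIV (AAGTA, off=4): no sites
  VbrIV (GGAC, off=0): starts [106] → cuts [106]

All cut coordinates (distinct, sorted): [106]

Fragment lengths:
  106→106 (wrap): 152-106+106 = 152 bp

[152]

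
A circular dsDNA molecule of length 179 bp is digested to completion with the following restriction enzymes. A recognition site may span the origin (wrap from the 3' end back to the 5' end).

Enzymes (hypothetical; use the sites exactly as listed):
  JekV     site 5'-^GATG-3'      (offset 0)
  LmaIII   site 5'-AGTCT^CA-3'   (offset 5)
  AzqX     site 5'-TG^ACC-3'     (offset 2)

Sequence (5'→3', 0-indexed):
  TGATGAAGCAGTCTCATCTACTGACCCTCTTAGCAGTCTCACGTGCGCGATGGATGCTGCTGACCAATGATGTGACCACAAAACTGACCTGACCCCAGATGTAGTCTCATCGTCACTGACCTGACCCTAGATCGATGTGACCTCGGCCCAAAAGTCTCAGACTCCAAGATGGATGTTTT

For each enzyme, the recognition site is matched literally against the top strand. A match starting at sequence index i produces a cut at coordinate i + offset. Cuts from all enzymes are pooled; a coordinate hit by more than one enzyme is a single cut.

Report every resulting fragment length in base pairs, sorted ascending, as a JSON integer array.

Per-enzyme occurrences:
  JekV (GATG, off=0): starts [1, 48, 52, 68, 97, 133, 167, 171] → cuts [1, 48, 52, 68, 97, 133, 167, 171]
  LmaIII (AGTCTCA, off=5): starts [9, 34, 102, 152] → cuts [14, 39, 107, 157]
  AzqX (TGACC, off=2): starts [21, 60, 72, 84, 89, 116, 121, 137] → cuts [23, 62, 74, 86, 91, 118, 123, 139]

Pooled cuts: [1, 14, 23, 39, 48, 52, 62, 68, 74, 86, 91, 97, 107, 118, 123, 133, 139, 157, 167, 171]

Fragment lengths:
  1→14: 13 bp
  14→23: 9 bp
  23→39: 16 bp
  39→48: 9 bp
  48→52: 4 bp
  52→62: 10 bp
  62→68: 6 bp
  68→74: 6 bp
  74→86: 12 bp
  86→91: 5 bp
  91→97: 6 bp
  97→107: 10 bp
  107→118: 11 bp
  118→123: 5 bp
  123→133: 10 bp
  133→139: 6 bp
  139→157: 18 bp
  157→167: 10 bp
  167→171: 4 bp
  171→1 (wrap): 179-171+1 = 9 bp

[4,4,5,5,6,6,6,6,9,9,9,10,10,10,10,11,12,13,16,18]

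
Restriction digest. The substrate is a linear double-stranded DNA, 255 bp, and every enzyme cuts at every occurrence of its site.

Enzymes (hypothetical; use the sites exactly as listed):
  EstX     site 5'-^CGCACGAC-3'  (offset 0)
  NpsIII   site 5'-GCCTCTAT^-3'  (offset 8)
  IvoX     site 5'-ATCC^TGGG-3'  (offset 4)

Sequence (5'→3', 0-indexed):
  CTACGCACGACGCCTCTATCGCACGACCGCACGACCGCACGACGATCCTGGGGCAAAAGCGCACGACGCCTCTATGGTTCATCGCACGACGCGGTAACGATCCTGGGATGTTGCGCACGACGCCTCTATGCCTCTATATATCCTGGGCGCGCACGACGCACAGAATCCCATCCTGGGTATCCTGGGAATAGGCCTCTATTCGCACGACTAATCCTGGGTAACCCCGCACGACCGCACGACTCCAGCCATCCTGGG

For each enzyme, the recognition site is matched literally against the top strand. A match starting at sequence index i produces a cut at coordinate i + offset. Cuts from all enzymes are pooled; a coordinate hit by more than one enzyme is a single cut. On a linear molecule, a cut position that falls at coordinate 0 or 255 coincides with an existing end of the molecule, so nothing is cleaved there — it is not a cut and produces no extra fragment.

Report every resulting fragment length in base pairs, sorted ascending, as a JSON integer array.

[1,3,4,6,6,7,8,8,8,8,9,10,10,11,13,14,16,16,16,17,19,21,24]

Site scan:
  EstX (CGCACGAC, off=0): starts [3, 19, 27, 35, 59, 82, 113, 149, 200, 224, 232] → cuts [3, 19, 27, 35, 59, 82, 113, 149, 200, 224, 232]
  NpsIII (GCCTCTAT, off=8): starts [11, 67, 121, 129, 191] → cuts [19, 75, 129, 137, 199]
  IvoX (ATCCTGGG, off=4): starts [44, 99, 139, 169, 178, 210, 247] → cuts [48, 103, 143, 173, 182, 214, 251]

Pooled cuts: [3, 19, 27, 35, 48, 59, 75, 82, 103, 113, 129, 137, 143, 149, 173, 182, 199, 200, 214, 224, 232, 251]

Fragment lengths:
  [0,3): 3 bp
  [3,19): 16 bp
  [19,27): 8 bp
  [27,35): 8 bp
  [35,48): 13 bp
  [48,59): 11 bp
  [59,75): 16 bp
  [75,82): 7 bp
  [82,103): 21 bp
  [103,113): 10 bp
  [113,129): 16 bp
  [129,137): 8 bp
  [137,143): 6 bp
  [143,149): 6 bp
  [149,173): 24 bp
  [173,182): 9 bp
  [182,199): 17 bp
  [199,200): 1 bp
  [200,214): 14 bp
  [214,224): 10 bp
  [224,232): 8 bp
  [232,251): 19 bp
  [251,255): 4 bp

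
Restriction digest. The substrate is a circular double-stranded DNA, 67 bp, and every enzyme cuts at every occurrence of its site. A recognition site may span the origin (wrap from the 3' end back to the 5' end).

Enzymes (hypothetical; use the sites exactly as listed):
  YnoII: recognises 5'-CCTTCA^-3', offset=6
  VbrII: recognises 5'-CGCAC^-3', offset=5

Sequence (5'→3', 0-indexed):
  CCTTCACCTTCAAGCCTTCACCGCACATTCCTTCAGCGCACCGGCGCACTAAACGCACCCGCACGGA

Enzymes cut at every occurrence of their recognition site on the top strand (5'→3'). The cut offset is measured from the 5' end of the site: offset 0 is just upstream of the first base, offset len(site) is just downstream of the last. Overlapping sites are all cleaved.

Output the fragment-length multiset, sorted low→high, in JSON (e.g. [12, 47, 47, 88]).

[6,6,6,6,8,8,9,9,9]

Site scan:
  YnoII CCTTCA/6: at [0, 6, 14, 29] ⇒ [6, 12, 20, 35]
  VbrII CGCAC/5: at [21, 36, 44, 53, 59] ⇒ [26, 41, 49, 58, 64]

All cut coordinates (distinct, sorted): [6, 12, 20, 26, 35, 41, 49, 58, 64]

Fragments:
  6→12: 6 bp
  12→20: 8 bp
  20→26: 6 bp
  26→35: 9 bp
  35→41: 6 bp
  41→49: 8 bp
  49→58: 9 bp
  58→64: 6 bp
  64→6 (wrap): 67-64+6 = 9 bp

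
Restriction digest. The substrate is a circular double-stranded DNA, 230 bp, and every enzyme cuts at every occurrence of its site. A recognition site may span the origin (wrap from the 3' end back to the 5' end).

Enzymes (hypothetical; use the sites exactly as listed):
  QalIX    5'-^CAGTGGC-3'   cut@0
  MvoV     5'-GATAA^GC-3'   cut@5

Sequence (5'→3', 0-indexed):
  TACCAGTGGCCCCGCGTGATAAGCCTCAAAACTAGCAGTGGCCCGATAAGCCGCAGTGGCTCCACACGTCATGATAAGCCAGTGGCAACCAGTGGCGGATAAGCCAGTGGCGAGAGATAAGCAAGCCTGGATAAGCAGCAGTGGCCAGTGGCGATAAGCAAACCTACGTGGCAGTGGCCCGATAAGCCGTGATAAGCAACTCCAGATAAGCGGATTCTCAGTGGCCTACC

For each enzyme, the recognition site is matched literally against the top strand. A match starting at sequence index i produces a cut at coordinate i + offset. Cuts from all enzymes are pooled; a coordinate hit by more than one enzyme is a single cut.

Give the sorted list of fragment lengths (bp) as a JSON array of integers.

Per-enzyme occurrences:
  QalIX CAGTGGC/0: at [3, 35, 53, 79, 89, 104, 138, 145, 171, 218] ⇒ [3, 35, 53, 79, 89, 104, 138, 145, 171, 218]
  MvoV GATAAGC/5: at [17, 44, 72, 97, 115, 129, 152, 180, 190, 204] ⇒ [22, 49, 77, 102, 120, 134, 157, 185, 195, 209]

Pooled cuts: [3, 22, 35, 49, 53, 77, 79, 89, 102, 104, 120, 134, 138, 145, 157, 171, 185, 195, 209, 218]

Fragment lengths:
  3→22: 19 bp
  22→35: 13 bp
  35→49: 14 bp
  49→53: 4 bp
  53→77: 24 bp
  77→79: 2 bp
  79→89: 10 bp
  89→102: 13 bp
  102→104: 2 bp
  104→120: 16 bp
  120→134: 14 bp
  134→138: 4 bp
  138→145: 7 bp
  145→157: 12 bp
  157→171: 14 bp
  171→185: 14 bp
  185→195: 10 bp
  195→209: 14 bp
  209→218: 9 bp
  218→3 (wrap): 230-218+3 = 15 bp

[2,2,4,4,7,9,10,10,12,13,13,14,14,14,14,14,15,16,19,24]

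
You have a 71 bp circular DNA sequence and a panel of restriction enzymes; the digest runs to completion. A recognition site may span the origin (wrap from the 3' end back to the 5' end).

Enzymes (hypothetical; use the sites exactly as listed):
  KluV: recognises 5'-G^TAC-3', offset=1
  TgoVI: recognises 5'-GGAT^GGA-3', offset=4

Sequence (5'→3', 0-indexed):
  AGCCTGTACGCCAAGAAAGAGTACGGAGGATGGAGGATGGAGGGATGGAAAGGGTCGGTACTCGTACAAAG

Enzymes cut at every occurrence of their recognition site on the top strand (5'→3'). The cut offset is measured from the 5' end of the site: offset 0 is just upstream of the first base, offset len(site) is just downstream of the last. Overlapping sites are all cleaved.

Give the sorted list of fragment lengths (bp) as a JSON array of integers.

Scan for sites:
  KluV GTAC/1: at [5, 20, 57, 63] ⇒ [6, 21, 58, 64]
  TgoVI GGATGGA/4: at [27, 34, 42] ⇒ [31, 38, 46]

All cut coordinates (distinct, sorted): [6, 21, 31, 38, 46, 58, 64]

Fragments:
  6→21: 15 bp
  21→31: 10 bp
  31→38: 7 bp
  38→46: 8 bp
  46→58: 12 bp
  58→64: 6 bp
  64→6 (wrap): 71-64+6 = 13 bp

[6,7,8,10,12,13,15]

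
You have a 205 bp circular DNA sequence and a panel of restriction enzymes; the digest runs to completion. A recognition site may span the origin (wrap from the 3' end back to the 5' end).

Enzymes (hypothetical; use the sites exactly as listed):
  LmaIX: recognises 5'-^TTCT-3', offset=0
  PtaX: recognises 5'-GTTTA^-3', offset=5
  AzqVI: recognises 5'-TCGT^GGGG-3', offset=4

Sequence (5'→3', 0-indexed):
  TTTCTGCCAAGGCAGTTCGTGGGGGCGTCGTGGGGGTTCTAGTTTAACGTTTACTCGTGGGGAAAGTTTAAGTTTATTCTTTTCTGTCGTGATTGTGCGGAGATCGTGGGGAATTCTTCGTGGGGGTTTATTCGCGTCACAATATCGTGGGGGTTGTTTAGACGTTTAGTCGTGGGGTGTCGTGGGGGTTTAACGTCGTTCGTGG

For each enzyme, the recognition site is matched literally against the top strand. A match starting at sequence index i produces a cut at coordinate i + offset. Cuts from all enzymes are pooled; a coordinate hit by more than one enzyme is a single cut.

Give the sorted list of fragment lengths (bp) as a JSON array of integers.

[5,5,5,5,6,6,7,8,8,9,9,10,10,11,12,12,14,18,19,26]

Per-enzyme occurrences:
  LmaIX TTCT/0: at [1, 36, 76, 81, 113] ⇒ [1, 36, 76, 81, 113]
  PtaX GTTTA/5: at [41, 48, 65, 71, 125, 155, 163, 187] ⇒ [46, 53, 70, 76, 130, 160, 168, 192]
  AzqVI TCGTGGGG/4: at [16, 27, 54, 103, 117, 144, 169, 179] ⇒ [20, 31, 58, 107, 121, 148, 173, 183]

Pooled cuts: [1, 20, 31, 36, 46, 53, 58, 70, 76, 81, 107, 113, 121, 130, 148, 160, 168, 173, 183, 192]

Fragment lengths:
  1→20: 19 bp
  20→31: 11 bp
  31→36: 5 bp
  36→46: 10 bp
  46→53: 7 bp
  53→58: 5 bp
  58→70: 12 bp
  70→76: 6 bp
  76→81: 5 bp
  81→107: 26 bp
  107→113: 6 bp
  113→121: 8 bp
  121→130: 9 bp
  130→148: 18 bp
  148→160: 12 bp
  160→168: 8 bp
  168→173: 5 bp
  173→183: 10 bp
  183→192: 9 bp
  192→1 (wrap): 205-192+1 = 14 bp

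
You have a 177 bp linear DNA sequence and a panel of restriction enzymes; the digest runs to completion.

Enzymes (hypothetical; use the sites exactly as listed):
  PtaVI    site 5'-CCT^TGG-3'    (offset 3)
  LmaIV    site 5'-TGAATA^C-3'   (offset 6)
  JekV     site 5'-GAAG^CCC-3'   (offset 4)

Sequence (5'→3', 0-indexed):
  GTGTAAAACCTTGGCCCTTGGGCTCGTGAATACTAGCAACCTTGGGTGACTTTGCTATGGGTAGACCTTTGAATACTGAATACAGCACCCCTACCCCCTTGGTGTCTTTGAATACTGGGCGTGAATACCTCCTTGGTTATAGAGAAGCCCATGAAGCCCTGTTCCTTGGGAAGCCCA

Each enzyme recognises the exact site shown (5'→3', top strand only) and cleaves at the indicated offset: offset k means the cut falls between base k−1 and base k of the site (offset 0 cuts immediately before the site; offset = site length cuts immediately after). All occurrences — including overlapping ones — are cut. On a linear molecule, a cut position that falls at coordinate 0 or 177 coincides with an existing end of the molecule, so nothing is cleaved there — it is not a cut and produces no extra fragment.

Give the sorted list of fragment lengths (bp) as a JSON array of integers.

[4,6,7,7,7,9,10,10,11,13,14,14,15,17,33]

Scan for sites:
  PtaVI CCTTGG/3: at [8, 15, 39, 96, 130, 163] ⇒ [11, 18, 42, 99, 133, 166]
  LmaIV TGAATAC/6: at [26, 69, 76, 108, 121] ⇒ [32, 75, 82, 114, 127]
  JekV GAAGCCC/4: at [143, 152, 169] ⇒ [147, 156, 173]

Pooled cuts: [11, 18, 32, 42, 75, 82, 99, 114, 127, 133, 147, 156, 166, 173]

Fragment lengths:
  [0,11): 11 bp
  [11,18): 7 bp
  [18,32): 14 bp
  [32,42): 10 bp
  [42,75): 33 bp
  [75,82): 7 bp
  [82,99): 17 bp
  [99,114): 15 bp
  [114,127): 13 bp
  [127,133): 6 bp
  [133,147): 14 bp
  [147,156): 9 bp
  [156,166): 10 bp
  [166,173): 7 bp
  [173,177): 4 bp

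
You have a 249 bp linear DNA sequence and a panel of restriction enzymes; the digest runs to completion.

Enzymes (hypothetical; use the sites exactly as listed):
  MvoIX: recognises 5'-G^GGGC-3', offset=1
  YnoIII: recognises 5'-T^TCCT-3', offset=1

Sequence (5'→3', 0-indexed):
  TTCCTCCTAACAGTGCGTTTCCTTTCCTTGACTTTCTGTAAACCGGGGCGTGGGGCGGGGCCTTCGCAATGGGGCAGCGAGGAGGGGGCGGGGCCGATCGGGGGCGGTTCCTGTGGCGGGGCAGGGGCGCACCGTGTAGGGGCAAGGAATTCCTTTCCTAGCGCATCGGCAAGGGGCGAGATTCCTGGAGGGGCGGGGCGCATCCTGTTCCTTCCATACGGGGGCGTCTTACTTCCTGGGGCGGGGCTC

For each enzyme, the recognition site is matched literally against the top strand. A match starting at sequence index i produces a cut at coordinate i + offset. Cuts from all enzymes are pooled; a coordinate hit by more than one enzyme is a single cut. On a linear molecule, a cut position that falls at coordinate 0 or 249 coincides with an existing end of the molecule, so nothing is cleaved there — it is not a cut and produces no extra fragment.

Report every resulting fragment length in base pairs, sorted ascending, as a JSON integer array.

Per-enzyme occurrences:
  MvoIX (GGGGC, off=1): starts [44, 51, 56, 70, 84, 89, 100, 117, 123, 138, 172, 189, 194, 220, 237, 242] → cuts [45, 52, 57, 71, 85, 90, 101, 118, 124, 139, 173, 190, 195, 221, 238, 243]
  YnoIII (TTCCT, off=1): starts [0, 18, 23, 107, 149, 154, 181, 207, 232] → cuts [1, 19, 24, 108, 150, 155, 182, 208, 233]

All cut coordinates (distinct, sorted): [1, 19, 24, 45, 52, 57, 71, 85, 90, 101, 108, 118, 124, 139, 150, 155, 173, 182, 190, 195, 208, 221, 233, 238, 243]

Fragment lengths:
  [0,1): 1 bp
  [1,19): 18 bp
  [19,24): 5 bp
  [24,45): 21 bp
  [45,52): 7 bp
  [52,57): 5 bp
  [57,71): 14 bp
  [71,85): 14 bp
  [85,90): 5 bp
  [90,101): 11 bp
  [101,108): 7 bp
  [108,118): 10 bp
  [118,124): 6 bp
  [124,139): 15 bp
  [139,150): 11 bp
  [150,155): 5 bp
  [155,173): 18 bp
  [173,182): 9 bp
  [182,190): 8 bp
  [190,195): 5 bp
  [195,208): 13 bp
  [208,221): 13 bp
  [221,233): 12 bp
  [233,238): 5 bp
  [238,243): 5 bp
  [243,249): 6 bp

[1,5,5,5,5,5,5,5,6,6,7,7,8,9,10,11,11,12,13,13,14,14,15,18,18,21]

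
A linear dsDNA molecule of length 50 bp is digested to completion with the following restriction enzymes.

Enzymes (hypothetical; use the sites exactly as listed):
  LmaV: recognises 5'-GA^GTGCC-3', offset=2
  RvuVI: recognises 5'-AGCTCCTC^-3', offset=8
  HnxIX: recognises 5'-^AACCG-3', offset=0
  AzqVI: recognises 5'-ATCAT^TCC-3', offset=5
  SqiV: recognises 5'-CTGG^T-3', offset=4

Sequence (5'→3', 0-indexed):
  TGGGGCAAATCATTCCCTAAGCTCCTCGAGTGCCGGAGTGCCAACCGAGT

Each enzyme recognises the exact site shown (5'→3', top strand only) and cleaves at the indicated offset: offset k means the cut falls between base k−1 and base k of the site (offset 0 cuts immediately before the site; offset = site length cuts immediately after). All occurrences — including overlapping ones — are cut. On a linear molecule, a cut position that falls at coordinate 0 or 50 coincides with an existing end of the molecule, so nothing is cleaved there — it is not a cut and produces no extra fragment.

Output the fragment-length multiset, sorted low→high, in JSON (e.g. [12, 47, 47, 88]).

Scan for sites:
  LmaV (GAGTGCC, off=2): starts [27, 35] → cuts [29, 37]
  RvuVI (AGCTCCTC, off=8): starts [19] → cuts [27]
  HnxIX (AACCG, off=0): starts [42] → cuts [42]
  AzqVI (ATCATTCC, off=5): starts [8] → cuts [13]
  SqiV (CTGGT, off=4): no sites

All cut coordinates (distinct, sorted): [13, 27, 29, 37, 42]

Fragment lengths:
  [0,13): 13 bp
  [13,27): 14 bp
  [27,29): 2 bp
  [29,37): 8 bp
  [37,42): 5 bp
  [42,50): 8 bp

[2,5,8,8,13,14]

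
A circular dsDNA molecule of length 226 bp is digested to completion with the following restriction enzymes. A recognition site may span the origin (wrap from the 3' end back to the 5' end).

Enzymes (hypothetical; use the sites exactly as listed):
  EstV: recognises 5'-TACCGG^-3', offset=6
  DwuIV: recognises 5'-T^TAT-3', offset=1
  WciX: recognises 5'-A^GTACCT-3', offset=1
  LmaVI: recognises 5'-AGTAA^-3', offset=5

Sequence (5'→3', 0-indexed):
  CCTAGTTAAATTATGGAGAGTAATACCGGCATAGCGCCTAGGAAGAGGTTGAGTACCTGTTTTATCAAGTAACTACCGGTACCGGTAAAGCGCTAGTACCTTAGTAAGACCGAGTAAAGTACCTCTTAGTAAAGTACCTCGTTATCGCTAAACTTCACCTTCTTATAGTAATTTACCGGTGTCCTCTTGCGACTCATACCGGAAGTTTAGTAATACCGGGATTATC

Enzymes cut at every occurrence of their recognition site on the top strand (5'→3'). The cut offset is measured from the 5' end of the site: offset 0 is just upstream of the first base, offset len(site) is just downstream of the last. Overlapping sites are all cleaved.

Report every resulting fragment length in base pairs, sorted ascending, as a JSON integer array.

[1,1,3,6,6,6,7,8,8,9,10,10,10,10,11,12,12,14,15,21,23,23]

Scan for sites:
  EstV (TACCGG, off=6): starts [23, 73, 79, 173, 196, 213] → cuts [29, 79, 85, 179, 202, 219]
  DwuIV (TTAT, off=1): starts [10, 61, 141, 162, 221] → cuts [11, 62, 142, 163, 222]
  WciX (AGTACCT, off=1): starts [51, 94, 117, 132] → cuts [52, 95, 118, 133]
  LmaVI (AGTAA, off=5): starts [18, 67, 102, 112, 127, 166, 208] → cuts [23, 72, 107, 117, 132, 171, 213]

Pooled cuts: [11, 23, 29, 52, 62, 72, 79, 85, 95, 107, 117, 118, 132, 133, 142, 163, 171, 179, 202, 213, 219, 222]

Fragment lengths:
  11→23: 12 bp
  23→29: 6 bp
  29→52: 23 bp
  52→62: 10 bp
  62→72: 10 bp
  72→79: 7 bp
  79→85: 6 bp
  85→95: 10 bp
  95→107: 12 bp
  107→117: 10 bp
  117→118: 1 bp
  118→132: 14 bp
  132→133: 1 bp
  133→142: 9 bp
  142→163: 21 bp
  163→171: 8 bp
  171→179: 8 bp
  179→202: 23 bp
  202→213: 11 bp
  213→219: 6 bp
  219→222: 3 bp
  222→11 (wrap): 226-222+11 = 15 bp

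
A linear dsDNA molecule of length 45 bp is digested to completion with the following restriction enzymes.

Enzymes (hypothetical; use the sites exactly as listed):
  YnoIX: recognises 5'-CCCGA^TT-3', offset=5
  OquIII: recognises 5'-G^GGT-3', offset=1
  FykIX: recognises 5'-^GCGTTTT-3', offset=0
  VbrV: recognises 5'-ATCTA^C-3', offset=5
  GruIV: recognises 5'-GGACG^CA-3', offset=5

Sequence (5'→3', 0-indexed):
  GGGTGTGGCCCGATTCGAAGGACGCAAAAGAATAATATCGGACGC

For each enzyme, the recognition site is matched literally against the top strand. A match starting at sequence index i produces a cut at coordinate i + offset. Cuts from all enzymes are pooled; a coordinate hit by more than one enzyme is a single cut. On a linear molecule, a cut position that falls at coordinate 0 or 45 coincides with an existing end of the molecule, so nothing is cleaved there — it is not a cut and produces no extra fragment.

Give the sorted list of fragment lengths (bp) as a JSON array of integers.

[1,11,12,21]

Scan for sites:
  YnoIX (CCCGATT, off=5): starts [8] → cuts [13]
  OquIII (GGGT, off=1): starts [0] → cuts [1]
  FykIX (GCGTTTT, off=0): no sites
  VbrV (ATCTAC, off=5): no sites
  GruIV (GGACGCA, off=5): starts [19] → cuts [24]

Pooled cuts: [1, 13, 24]

Fragment lengths:
  [0,1): 1 bp
  [1,13): 12 bp
  [13,24): 11 bp
  [24,45): 21 bp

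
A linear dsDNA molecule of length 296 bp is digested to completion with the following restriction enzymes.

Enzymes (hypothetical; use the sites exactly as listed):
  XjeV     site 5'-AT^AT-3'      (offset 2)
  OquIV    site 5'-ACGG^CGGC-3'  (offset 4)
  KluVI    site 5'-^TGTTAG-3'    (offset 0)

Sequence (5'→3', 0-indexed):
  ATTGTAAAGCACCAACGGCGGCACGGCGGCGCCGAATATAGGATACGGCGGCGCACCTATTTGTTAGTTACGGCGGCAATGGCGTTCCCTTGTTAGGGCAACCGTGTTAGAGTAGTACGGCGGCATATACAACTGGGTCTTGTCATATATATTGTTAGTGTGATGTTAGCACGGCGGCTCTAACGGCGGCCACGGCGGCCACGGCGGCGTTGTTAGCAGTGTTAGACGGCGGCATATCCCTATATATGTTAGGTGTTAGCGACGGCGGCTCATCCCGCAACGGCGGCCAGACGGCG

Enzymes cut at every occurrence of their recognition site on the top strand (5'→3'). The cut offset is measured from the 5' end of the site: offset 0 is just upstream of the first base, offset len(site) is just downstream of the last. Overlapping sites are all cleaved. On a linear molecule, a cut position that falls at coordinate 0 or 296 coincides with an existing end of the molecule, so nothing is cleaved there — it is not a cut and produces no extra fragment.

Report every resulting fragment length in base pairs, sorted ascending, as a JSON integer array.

[1,2,2,2,2,6,6,6,7,8,8,9,9,9,10,11,11,11,11,12,12,12,13,13,14,16,17,18,18,20]

Site scan:
  XjeV ATAT/2: at [35, 124, 144, 146, 148, 233, 241, 243] ⇒ [37, 126, 146, 148, 150, 235, 243, 245]
  OquIV ACGGCGGC/4: at [14, 22, 44, 69, 116, 170, 182, 191, 200, 225, 261, 279] ⇒ [18, 26, 48, 73, 120, 174, 186, 195, 204, 229, 265, 283]
  KluVI TGTTAG/0: at [61, 90, 104, 152, 163, 210, 219, 246, 253] ⇒ [61, 90, 104, 152, 163, 210, 219, 246, 253]

All cut coordinates (distinct, sorted): [18, 26, 37, 48, 61, 73, 90, 104, 120, 126, 146, 148, 150, 152, 163, 174, 186, 195, 204, 210, 219, 229, 235, 243, 245, 246, 253, 265, 283]

Fragment lengths:
  [0,18): 18 bp
  [18,26): 8 bp
  [26,37): 11 bp
  [37,48): 11 bp
  [48,61): 13 bp
  [61,73): 12 bp
  [73,90): 17 bp
  [90,104): 14 bp
  [104,120): 16 bp
  [120,126): 6 bp
  [126,146): 20 bp
  [146,148): 2 bp
  [148,150): 2 bp
  [150,152): 2 bp
  [152,163): 11 bp
  [163,174): 11 bp
  [174,186): 12 bp
  [186,195): 9 bp
  [195,204): 9 bp
  [204,210): 6 bp
  [210,219): 9 bp
  [219,229): 10 bp
  [229,235): 6 bp
  [235,243): 8 bp
  [243,245): 2 bp
  [245,246): 1 bp
  [246,253): 7 bp
  [253,265): 12 bp
  [265,283): 18 bp
  [283,296): 13 bp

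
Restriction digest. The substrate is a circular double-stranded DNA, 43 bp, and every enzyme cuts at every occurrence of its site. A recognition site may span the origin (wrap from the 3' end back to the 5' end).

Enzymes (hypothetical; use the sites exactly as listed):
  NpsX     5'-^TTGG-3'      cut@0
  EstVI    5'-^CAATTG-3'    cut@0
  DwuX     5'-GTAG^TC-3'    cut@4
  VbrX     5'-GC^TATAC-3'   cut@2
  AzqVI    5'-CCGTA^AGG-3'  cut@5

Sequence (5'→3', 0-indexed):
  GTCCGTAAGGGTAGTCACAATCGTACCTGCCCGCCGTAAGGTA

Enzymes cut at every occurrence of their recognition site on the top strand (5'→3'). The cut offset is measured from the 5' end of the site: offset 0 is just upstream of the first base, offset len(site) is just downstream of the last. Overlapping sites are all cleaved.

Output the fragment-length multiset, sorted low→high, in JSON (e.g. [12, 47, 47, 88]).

Per-enzyme occurrences:
  NpsX (TTGG, off=0): no sites
  EstVI (CAATTG, off=0): no sites
  DwuX GTAGTC/4: at [10, 40] ⇒ [1, 14]
  VbrX (GCTATAC, off=2): no sites
  AzqVI CCGTAAGG/5: at [2, 33] ⇒ [7, 38]

All cut coordinates (distinct, sorted): [1, 7, 14, 38]

Fragments:
  1→7: 6 bp
  7→14: 7 bp
  14→38: 24 bp
  38→1 (wrap): 43-38+1 = 6 bp

[6,6,7,24]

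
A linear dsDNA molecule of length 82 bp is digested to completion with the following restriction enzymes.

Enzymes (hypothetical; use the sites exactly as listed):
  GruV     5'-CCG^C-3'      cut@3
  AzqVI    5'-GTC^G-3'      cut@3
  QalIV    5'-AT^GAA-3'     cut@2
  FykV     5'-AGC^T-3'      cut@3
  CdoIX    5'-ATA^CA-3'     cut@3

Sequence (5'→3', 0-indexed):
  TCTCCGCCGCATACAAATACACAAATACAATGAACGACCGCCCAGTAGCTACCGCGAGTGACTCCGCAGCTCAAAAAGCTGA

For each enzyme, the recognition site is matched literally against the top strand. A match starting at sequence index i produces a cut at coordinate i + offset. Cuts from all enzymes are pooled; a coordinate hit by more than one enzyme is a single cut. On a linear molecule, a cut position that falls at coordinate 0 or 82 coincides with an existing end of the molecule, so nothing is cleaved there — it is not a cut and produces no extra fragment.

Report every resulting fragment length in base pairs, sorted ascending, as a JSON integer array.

[3,3,4,4,4,5,6,6,8,9,9,9,12]

Scan for sites:
  GruV (CCGC, off=3): starts [3, 6, 37, 51, 63] → cuts [6, 9, 40, 54, 66]
  AzqVI (GTCG, off=3): no sites
  QalIV (ATGAA, off=2): starts [29] → cuts [31]
  FykV (AGCT, off=3): starts [46, 67, 76] → cuts [49, 70, 79]
  CdoIX (ATACA, off=3): starts [10, 16, 24] → cuts [13, 19, 27]

Pooled cuts: [6, 9, 13, 19, 27, 31, 40, 49, 54, 66, 70, 79]

Fragments:
  [0,6): 6 bp
  [6,9): 3 bp
  [9,13): 4 bp
  [13,19): 6 bp
  [19,27): 8 bp
  [27,31): 4 bp
  [31,40): 9 bp
  [40,49): 9 bp
  [49,54): 5 bp
  [54,66): 12 bp
  [66,70): 4 bp
  [70,79): 9 bp
  [79,82): 3 bp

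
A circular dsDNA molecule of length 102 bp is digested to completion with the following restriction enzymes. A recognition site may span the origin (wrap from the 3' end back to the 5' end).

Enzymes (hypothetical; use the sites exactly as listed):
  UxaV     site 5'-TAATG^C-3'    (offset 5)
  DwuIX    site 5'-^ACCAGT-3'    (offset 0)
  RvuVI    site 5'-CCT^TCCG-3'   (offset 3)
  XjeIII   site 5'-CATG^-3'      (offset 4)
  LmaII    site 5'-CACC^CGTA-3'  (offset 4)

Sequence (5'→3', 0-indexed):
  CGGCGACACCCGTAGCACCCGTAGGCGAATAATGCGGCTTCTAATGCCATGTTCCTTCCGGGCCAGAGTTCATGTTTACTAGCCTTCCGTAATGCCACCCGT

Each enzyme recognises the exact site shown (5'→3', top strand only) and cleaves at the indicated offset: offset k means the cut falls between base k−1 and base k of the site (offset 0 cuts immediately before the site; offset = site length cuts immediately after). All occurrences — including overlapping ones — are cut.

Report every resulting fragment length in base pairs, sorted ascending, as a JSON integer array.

[5,5,9,9,11,12,15,18,18]

Per-enzyme occurrences:
  UxaV TAATGC/5: at [29, 41, 89] ⇒ [34, 46, 94]
  DwuIX (ACCAGT, off=0): no sites
  RvuVI CCTTCCG/3: at [53, 82] ⇒ [56, 85]
  XjeIII CATG/4: at [47, 70] ⇒ [51, 74]
  LmaII CACCCGTA/4: at [6, 15] ⇒ [10, 19]

All cut coordinates (distinct, sorted): [10, 19, 34, 46, 51, 56, 74, 85, 94]

Fragment lengths:
  10→19: 9 bp
  19→34: 15 bp
  34→46: 12 bp
  46→51: 5 bp
  51→56: 5 bp
  56→74: 18 bp
  74→85: 11 bp
  85→94: 9 bp
  94→10 (wrap): 102-94+10 = 18 bp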